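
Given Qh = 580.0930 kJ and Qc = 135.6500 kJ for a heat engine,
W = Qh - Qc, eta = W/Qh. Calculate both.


W = 580.0930 - 135.6500 = 444.4430 kJ
eta = 444.4430 / 580.0930 = 0.7662 = 76.6158%

W = 444.4430 kJ, eta = 76.6158%


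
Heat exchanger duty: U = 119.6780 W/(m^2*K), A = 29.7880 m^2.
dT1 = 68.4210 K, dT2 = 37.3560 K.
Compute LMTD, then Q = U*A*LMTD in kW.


LMTD = 51.3313 K
Q = 119.6780 * 29.7880 * 51.3313 = 182994.4722 W = 182.9945 kW

182.9945 kW


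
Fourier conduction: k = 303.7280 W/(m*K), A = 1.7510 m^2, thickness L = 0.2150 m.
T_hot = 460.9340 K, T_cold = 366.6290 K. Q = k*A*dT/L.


dT = 94.3050 K
Q = 303.7280 * 1.7510 * 94.3050 / 0.2150 = 233274.4832 W

233274.4832 W


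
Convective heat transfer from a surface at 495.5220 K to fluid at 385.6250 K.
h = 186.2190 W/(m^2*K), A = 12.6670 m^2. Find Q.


dT = 109.8970 K
Q = 186.2190 * 12.6670 * 109.8970 = 259229.0079 W

259229.0079 W


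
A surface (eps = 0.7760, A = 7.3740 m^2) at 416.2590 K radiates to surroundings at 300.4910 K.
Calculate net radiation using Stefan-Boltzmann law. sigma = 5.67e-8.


T^4 = 3.0023e+10
Tsurr^4 = 8.1532e+09
Q = 0.7760 * 5.67e-8 * 7.3740 * 2.1870e+10 = 7095.6827 W

7095.6827 W


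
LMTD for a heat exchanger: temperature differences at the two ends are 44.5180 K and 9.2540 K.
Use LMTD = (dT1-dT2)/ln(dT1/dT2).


dT1/dT2 = 4.8107
ln(dT1/dT2) = 1.5708
LMTD = 35.2640 / 1.5708 = 22.4492 K

22.4492 K


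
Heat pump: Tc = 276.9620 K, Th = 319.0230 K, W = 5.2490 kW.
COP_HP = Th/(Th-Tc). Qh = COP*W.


COP = 319.0230 / 42.0610 = 7.5848
Qh = 7.5848 * 5.2490 = 39.8125 kW

COP = 7.5848, Qh = 39.8125 kW


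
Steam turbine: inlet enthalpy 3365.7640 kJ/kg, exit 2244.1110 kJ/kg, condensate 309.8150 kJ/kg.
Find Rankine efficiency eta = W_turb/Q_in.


W = 1121.6530 kJ/kg
Q_in = 3055.9490 kJ/kg
eta = 0.3670 = 36.7039%

eta = 36.7039%


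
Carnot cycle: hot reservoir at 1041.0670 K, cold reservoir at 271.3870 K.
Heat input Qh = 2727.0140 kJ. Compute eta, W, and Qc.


eta = 1 - 271.3870/1041.0670 = 0.7393
W = 0.7393 * 2727.0140 = 2016.1317 kJ
Qc = 2727.0140 - 2016.1317 = 710.8823 kJ

eta = 73.9318%, W = 2016.1317 kJ, Qc = 710.8823 kJ


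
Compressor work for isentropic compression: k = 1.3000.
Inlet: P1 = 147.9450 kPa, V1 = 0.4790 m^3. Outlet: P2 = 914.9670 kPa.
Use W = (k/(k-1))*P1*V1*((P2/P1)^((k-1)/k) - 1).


(k-1)/k = 0.2308
(P2/P1)^exp = 1.5227
W = 4.3333 * 147.9450 * 0.4790 * (1.5227 - 1) = 160.5072 kJ

160.5072 kJ


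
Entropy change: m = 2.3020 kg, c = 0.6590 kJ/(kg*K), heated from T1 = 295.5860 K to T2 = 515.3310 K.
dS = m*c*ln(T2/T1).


T2/T1 = 1.7434
ln(T2/T1) = 0.5558
dS = 2.3020 * 0.6590 * 0.5558 = 0.8432 kJ/K

0.8432 kJ/K


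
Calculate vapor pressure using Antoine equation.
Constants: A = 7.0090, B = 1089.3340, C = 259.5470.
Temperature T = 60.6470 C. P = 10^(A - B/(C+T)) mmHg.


C+T = 320.1940
B/(C+T) = 3.4021
log10(P) = 7.0090 - 3.4021 = 3.6069
P = 10^3.6069 = 4044.7695 mmHg

4044.7695 mmHg


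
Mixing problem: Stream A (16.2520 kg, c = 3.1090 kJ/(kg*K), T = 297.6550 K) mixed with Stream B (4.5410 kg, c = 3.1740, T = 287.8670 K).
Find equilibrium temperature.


num = 19188.8191
den = 64.9406
Tf = 295.4826 K

295.4826 K


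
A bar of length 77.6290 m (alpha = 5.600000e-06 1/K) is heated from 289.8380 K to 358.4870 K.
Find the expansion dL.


dT = 68.6490 K
dL = 5.600000e-06 * 77.6290 * 68.6490 = 0.029843 m
L_final = 77.658843 m

dL = 0.029843 m


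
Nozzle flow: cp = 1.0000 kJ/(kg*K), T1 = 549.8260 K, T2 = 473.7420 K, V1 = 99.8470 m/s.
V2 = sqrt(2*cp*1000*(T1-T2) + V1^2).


dT = 76.0840 K
2*cp*1000*dT = 152168.0000
V1^2 = 9969.4234
V2 = sqrt(162137.4234) = 402.6629 m/s

402.6629 m/s


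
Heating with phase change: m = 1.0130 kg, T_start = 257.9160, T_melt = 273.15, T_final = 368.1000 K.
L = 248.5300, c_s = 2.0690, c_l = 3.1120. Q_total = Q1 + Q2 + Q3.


Q1 (sensible, solid) = 1.0130 * 2.0690 * 15.2340 = 31.9289 kJ
Q2 (latent) = 1.0130 * 248.5300 = 251.7609 kJ
Q3 (sensible, liquid) = 1.0130 * 3.1120 * 94.9500 = 299.3257 kJ
Q_total = 583.0155 kJ

583.0155 kJ


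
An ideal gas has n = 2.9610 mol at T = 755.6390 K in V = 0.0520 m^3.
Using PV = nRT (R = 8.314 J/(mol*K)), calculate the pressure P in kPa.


P = nRT/V = 2.9610 * 8.314 * 755.6390 / 0.0520
= 18602.1350 / 0.0520 = 357733.3657 Pa = 357.7334 kPa

357.7334 kPa


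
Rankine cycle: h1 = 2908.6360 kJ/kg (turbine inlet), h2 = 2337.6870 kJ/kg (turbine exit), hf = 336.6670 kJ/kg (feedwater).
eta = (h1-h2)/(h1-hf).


W = 570.9490 kJ/kg
Q_in = 2571.9690 kJ/kg
eta = 0.2220 = 22.1989%

eta = 22.1989%


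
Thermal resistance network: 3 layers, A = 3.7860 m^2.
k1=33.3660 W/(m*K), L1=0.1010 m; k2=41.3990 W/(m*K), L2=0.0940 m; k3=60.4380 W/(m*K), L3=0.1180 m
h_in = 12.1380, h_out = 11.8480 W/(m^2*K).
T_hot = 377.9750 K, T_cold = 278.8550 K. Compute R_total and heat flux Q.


R_conv_in = 1/(12.1380*3.7860) = 0.0218
R_1 = 0.1010/(33.3660*3.7860) = 0.0008
R_2 = 0.0940/(41.3990*3.7860) = 0.0006
R_3 = 0.1180/(60.4380*3.7860) = 0.0005
R_conv_out = 1/(11.8480*3.7860) = 0.0223
R_total = 0.0460 K/W
Q = 99.1200 / 0.0460 = 2156.2391 W

R_total = 0.0460 K/W, Q = 2156.2391 W


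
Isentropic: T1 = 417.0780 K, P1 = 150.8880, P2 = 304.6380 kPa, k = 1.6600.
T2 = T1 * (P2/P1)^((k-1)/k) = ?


(k-1)/k = 0.3976
(P2/P1)^exp = 1.3223
T2 = 417.0780 * 1.3223 = 551.4851 K

551.4851 K


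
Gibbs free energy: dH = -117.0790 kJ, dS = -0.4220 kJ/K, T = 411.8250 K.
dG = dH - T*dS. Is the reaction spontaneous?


T*dS = 411.8250 * -0.4220 = -173.7901 kJ
dG = -117.0790 + 173.7901 = 56.7111 kJ (non-spontaneous)

dG = 56.7111 kJ, non-spontaneous


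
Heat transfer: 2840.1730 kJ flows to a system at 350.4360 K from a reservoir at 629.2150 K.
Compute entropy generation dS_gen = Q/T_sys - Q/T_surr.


dS_sys = 2840.1730/350.4360 = 8.1047 kJ/K
dS_surr = -2840.1730/629.2150 = -4.5138 kJ/K
dS_gen = 8.1047 - 4.5138 = 3.5908 kJ/K (irreversible)

dS_gen = 3.5908 kJ/K, irreversible


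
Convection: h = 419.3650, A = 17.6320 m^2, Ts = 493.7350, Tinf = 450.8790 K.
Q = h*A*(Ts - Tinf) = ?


dT = 42.8560 K
Q = 419.3650 * 17.6320 * 42.8560 = 316887.7072 W

316887.7072 W


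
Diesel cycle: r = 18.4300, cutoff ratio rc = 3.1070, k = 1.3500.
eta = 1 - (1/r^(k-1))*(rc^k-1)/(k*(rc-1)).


r^(k-1) = 2.7729
rc^k = 4.6202
eta = 0.5410 = 54.1013%

54.1013%


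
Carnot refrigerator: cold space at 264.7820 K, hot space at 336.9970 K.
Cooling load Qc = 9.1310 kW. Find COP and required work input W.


COP = 264.7820 / 72.2150 = 3.6666
W = 9.1310 / 3.6666 = 2.4903 kW

COP = 3.6666, W = 2.4903 kW


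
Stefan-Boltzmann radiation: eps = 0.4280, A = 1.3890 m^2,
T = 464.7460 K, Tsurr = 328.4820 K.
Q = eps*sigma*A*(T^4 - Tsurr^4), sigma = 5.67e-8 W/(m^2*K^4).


T^4 = 4.6651e+10
Tsurr^4 = 1.1643e+10
Q = 0.4280 * 5.67e-8 * 1.3890 * 3.5009e+10 = 1180.0619 W

1180.0619 W


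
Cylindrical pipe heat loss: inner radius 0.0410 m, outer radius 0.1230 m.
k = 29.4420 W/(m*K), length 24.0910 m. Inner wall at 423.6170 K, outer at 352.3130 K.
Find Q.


dT = 71.3040 K
ln(ro/ri) = 1.0986
Q = 2*pi*29.4420*24.0910*71.3040 / 1.0986 = 289248.7197 W

289248.7197 W


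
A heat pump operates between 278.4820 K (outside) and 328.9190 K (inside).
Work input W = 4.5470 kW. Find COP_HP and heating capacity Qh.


COP = 328.9190 / 50.4370 = 6.5214
Qh = 6.5214 * 4.5470 = 29.6527 kW

COP = 6.5214, Qh = 29.6527 kW


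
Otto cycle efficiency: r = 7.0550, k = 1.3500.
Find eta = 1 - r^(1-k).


r^(k-1) = 1.9814
eta = 1 - 1/1.9814 = 0.4953 = 49.5308%

49.5308%


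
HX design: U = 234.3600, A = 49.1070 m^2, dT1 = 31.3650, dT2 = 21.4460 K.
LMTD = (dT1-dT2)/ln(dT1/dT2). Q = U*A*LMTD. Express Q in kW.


LMTD = 26.0920 K
Q = 234.3600 * 49.1070 * 26.0920 = 300285.7182 W = 300.2857 kW

300.2857 kW


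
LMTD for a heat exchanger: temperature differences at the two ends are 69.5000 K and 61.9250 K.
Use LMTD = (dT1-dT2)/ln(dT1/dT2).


dT1/dT2 = 1.1223
ln(dT1/dT2) = 0.1154
LMTD = 7.5750 / 0.1154 = 65.6397 K

65.6397 K


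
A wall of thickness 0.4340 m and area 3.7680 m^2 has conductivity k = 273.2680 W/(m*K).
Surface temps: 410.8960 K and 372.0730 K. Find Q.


dT = 38.8230 K
Q = 273.2680 * 3.7680 * 38.8230 / 0.4340 = 92108.3568 W

92108.3568 W


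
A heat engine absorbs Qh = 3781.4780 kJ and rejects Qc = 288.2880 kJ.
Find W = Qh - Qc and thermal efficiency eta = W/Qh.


W = 3781.4780 - 288.2880 = 3493.1900 kJ
eta = 3493.1900 / 3781.4780 = 0.9238 = 92.3763%

W = 3493.1900 kJ, eta = 92.3763%


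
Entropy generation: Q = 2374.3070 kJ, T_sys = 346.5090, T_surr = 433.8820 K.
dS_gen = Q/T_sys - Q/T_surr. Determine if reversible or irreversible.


dS_sys = 2374.3070/346.5090 = 6.8521 kJ/K
dS_surr = -2374.3070/433.8820 = -5.4722 kJ/K
dS_gen = 6.8521 - 5.4722 = 1.3798 kJ/K (irreversible)

dS_gen = 1.3798 kJ/K, irreversible


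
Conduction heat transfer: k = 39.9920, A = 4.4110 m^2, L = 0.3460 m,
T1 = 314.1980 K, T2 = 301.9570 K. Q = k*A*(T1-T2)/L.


dT = 12.2410 K
Q = 39.9920 * 4.4110 * 12.2410 / 0.3460 = 6240.9540 W

6240.9540 W


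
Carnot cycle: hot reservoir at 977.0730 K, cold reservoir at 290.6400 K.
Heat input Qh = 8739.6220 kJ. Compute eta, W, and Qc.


eta = 1 - 290.6400/977.0730 = 0.7025
W = 0.7025 * 8739.6220 = 6139.9352 kJ
Qc = 8739.6220 - 6139.9352 = 2599.6868 kJ

eta = 70.2540%, W = 6139.9352 kJ, Qc = 2599.6868 kJ


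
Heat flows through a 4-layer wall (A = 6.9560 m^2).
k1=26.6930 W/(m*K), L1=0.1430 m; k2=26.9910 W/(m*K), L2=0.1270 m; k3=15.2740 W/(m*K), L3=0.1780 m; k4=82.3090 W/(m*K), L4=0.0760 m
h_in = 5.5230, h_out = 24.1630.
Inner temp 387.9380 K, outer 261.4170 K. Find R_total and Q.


R_conv_in = 1/(5.5230*6.9560) = 0.0260
R_1 = 0.1430/(26.6930*6.9560) = 0.0008
R_2 = 0.1270/(26.9910*6.9560) = 0.0007
R_3 = 0.1780/(15.2740*6.9560) = 0.0017
R_4 = 0.0760/(82.3090*6.9560) = 0.0001
R_conv_out = 1/(24.1630*6.9560) = 0.0059
R_total = 0.0352 K/W
Q = 126.5210 / 0.0352 = 3590.8997 W

R_total = 0.0352 K/W, Q = 3590.8997 W


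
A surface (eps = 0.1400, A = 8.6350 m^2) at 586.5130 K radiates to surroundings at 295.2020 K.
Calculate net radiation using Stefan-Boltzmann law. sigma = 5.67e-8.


T^4 = 1.1833e+11
Tsurr^4 = 7.5941e+09
Q = 0.1400 * 5.67e-8 * 8.6350 * 1.1074e+11 = 7590.6436 W

7590.6436 W


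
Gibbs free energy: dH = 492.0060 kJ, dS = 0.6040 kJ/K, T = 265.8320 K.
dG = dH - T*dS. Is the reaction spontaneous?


T*dS = 265.8320 * 0.6040 = 160.5625 kJ
dG = 492.0060 - 160.5625 = 331.4435 kJ (non-spontaneous)

dG = 331.4435 kJ, non-spontaneous


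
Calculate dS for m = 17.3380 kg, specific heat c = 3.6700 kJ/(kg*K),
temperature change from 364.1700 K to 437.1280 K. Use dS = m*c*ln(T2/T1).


T2/T1 = 1.2003
ln(T2/T1) = 0.1826
dS = 17.3380 * 3.6700 * 0.1826 = 11.6193 kJ/K

11.6193 kJ/K


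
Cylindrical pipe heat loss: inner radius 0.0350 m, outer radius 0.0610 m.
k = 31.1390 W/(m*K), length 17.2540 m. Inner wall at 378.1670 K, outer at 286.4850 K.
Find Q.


dT = 91.6820 K
ln(ro/ri) = 0.5555
Q = 2*pi*31.1390*17.2540*91.6820 / 0.5555 = 557126.9493 W

557126.9493 W


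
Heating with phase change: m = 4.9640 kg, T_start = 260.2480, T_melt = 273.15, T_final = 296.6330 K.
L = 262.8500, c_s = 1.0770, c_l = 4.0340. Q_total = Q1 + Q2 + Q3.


Q1 (sensible, solid) = 4.9640 * 1.0770 * 12.9020 = 68.9770 kJ
Q2 (latent) = 4.9640 * 262.8500 = 1304.7874 kJ
Q3 (sensible, liquid) = 4.9640 * 4.0340 * 23.4830 = 470.2418 kJ
Q_total = 1844.0062 kJ

1844.0062 kJ


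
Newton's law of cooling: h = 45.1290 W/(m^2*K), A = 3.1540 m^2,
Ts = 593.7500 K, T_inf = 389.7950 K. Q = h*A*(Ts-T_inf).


dT = 203.9550 K
Q = 45.1290 * 3.1540 * 203.9550 = 29030.3155 W

29030.3155 W


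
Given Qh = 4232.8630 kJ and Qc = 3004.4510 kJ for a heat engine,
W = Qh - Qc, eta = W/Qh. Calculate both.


W = 4232.8630 - 3004.4510 = 1228.4120 kJ
eta = 1228.4120 / 4232.8630 = 0.2902 = 29.0208%

W = 1228.4120 kJ, eta = 29.0208%


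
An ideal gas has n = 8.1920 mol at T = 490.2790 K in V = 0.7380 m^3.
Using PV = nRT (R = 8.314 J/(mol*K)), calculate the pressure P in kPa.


P = nRT/V = 8.1920 * 8.314 * 490.2790 / 0.7380
= 33392.0633 / 0.7380 = 45246.6983 Pa = 45.2467 kPa

45.2467 kPa


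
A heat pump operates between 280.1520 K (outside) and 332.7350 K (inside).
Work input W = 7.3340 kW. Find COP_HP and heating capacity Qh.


COP = 332.7350 / 52.5830 = 6.3278
Qh = 6.3278 * 7.3340 = 46.4081 kW

COP = 6.3278, Qh = 46.4081 kW


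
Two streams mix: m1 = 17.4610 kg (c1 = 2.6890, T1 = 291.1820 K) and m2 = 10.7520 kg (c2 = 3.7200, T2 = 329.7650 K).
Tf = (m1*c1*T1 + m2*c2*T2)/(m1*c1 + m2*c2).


num = 26861.5162
den = 86.9501
Tf = 308.9304 K

308.9304 K


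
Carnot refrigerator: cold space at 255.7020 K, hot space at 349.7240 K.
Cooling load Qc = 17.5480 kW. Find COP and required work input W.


COP = 255.7020 / 94.0220 = 2.7196
W = 17.5480 / 2.7196 = 6.4524 kW

COP = 2.7196, W = 6.4524 kW


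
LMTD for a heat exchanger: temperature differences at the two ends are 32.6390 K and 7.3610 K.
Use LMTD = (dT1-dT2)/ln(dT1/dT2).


dT1/dT2 = 4.4340
ln(dT1/dT2) = 1.4893
LMTD = 25.2780 / 1.4893 = 16.9729 K

16.9729 K


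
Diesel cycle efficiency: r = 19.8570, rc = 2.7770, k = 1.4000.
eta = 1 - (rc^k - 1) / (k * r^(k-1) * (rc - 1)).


r^(k-1) = 3.3050
rc^k = 4.1784
eta = 0.6134 = 61.3435%

61.3435%


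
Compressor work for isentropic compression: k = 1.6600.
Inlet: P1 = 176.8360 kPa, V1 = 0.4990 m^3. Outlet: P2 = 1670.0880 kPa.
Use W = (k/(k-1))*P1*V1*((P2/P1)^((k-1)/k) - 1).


(k-1)/k = 0.3976
(P2/P1)^exp = 2.4418
W = 2.5152 * 176.8360 * 0.4990 * (2.4418 - 1) = 320.0024 kJ

320.0024 kJ


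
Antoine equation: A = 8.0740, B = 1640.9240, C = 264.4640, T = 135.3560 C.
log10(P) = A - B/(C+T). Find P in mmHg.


C+T = 399.8200
B/(C+T) = 4.1042
log10(P) = 8.0740 - 4.1042 = 3.9698
P = 10^3.9698 = 9329.1726 mmHg

9329.1726 mmHg


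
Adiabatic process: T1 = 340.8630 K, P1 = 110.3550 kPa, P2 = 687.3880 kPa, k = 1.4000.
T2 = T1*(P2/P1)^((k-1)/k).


(k-1)/k = 0.2857
(P2/P1)^exp = 1.6865
T2 = 340.8630 * 1.6865 = 574.8495 K

574.8495 K


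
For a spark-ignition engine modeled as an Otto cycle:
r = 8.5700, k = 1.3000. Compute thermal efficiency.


r^(k-1) = 1.9050
eta = 1 - 1/1.9050 = 0.4751 = 47.5065%

47.5065%


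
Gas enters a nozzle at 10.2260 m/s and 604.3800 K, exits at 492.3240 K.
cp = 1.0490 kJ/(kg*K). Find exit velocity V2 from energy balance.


dT = 112.0560 K
2*cp*1000*dT = 235093.4880
V1^2 = 104.5711
V2 = sqrt(235198.0591) = 484.9722 m/s

484.9722 m/s


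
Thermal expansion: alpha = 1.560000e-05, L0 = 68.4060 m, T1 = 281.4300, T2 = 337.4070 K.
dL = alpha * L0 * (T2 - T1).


dT = 55.9770 K
dL = 1.560000e-05 * 68.4060 * 55.9770 = 0.059735 m
L_final = 68.465735 m

dL = 0.059735 m


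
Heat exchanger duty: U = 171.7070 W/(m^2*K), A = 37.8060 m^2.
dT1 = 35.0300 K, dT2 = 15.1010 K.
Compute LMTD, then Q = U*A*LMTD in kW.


LMTD = 23.6843 K
Q = 171.7070 * 37.8060 * 23.6843 = 153747.8624 W = 153.7479 kW

153.7479 kW


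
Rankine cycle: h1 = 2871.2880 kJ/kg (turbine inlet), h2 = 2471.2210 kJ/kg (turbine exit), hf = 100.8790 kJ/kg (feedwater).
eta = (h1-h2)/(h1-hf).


W = 400.0670 kJ/kg
Q_in = 2770.4090 kJ/kg
eta = 0.1444 = 14.4407%

eta = 14.4407%


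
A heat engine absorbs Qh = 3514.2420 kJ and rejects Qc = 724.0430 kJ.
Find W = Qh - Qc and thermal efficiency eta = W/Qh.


W = 3514.2420 - 724.0430 = 2790.1990 kJ
eta = 2790.1990 / 3514.2420 = 0.7940 = 79.3969%

W = 2790.1990 kJ, eta = 79.3969%


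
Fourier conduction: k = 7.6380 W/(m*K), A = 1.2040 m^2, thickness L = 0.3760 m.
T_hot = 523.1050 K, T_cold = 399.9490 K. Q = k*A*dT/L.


dT = 123.1560 K
Q = 7.6380 * 1.2040 * 123.1560 / 0.3760 = 3012.1311 W

3012.1311 W


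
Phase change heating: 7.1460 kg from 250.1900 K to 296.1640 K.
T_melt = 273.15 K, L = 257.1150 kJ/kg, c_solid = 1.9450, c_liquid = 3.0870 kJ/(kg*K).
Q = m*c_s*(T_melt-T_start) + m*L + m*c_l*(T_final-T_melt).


Q1 (sensible, solid) = 7.1460 * 1.9450 * 22.9600 = 319.1204 kJ
Q2 (latent) = 7.1460 * 257.1150 = 1837.3438 kJ
Q3 (sensible, liquid) = 7.1460 * 3.0870 * 23.0140 = 507.6820 kJ
Q_total = 2664.1461 kJ

2664.1461 kJ


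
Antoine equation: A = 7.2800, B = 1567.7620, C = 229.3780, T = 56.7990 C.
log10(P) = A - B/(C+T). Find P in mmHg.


C+T = 286.1770
B/(C+T) = 5.4783
log10(P) = 7.2800 - 5.4783 = 1.8017
P = 10^1.8017 = 63.3439 mmHg

63.3439 mmHg


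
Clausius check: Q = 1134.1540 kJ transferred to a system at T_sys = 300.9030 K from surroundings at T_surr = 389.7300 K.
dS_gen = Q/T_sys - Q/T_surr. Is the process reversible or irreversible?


dS_sys = 1134.1540/300.9030 = 3.7692 kJ/K
dS_surr = -1134.1540/389.7300 = -2.9101 kJ/K
dS_gen = 3.7692 - 2.9101 = 0.8591 kJ/K (irreversible)

dS_gen = 0.8591 kJ/K, irreversible


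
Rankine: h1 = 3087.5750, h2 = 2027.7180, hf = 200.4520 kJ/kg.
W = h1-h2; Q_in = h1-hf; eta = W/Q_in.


W = 1059.8570 kJ/kg
Q_in = 2887.1230 kJ/kg
eta = 0.3671 = 36.7098%

eta = 36.7098%


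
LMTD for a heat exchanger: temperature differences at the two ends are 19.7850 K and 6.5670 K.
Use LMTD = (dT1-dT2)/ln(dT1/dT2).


dT1/dT2 = 3.0128
ln(dT1/dT2) = 1.1029
LMTD = 13.2180 / 1.1029 = 11.9851 K

11.9851 K


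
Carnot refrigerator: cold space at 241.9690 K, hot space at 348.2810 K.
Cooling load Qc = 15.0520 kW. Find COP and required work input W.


COP = 241.9690 / 106.3120 = 2.2760
W = 15.0520 / 2.2760 = 6.6133 kW

COP = 2.2760, W = 6.6133 kW


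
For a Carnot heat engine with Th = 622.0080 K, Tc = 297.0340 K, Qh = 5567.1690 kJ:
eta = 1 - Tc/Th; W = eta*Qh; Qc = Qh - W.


eta = 1 - 297.0340/622.0080 = 0.5225
W = 0.5225 * 5567.1690 = 2908.6204 kJ
Qc = 5567.1690 - 2908.6204 = 2658.5486 kJ

eta = 52.2460%, W = 2908.6204 kJ, Qc = 2658.5486 kJ


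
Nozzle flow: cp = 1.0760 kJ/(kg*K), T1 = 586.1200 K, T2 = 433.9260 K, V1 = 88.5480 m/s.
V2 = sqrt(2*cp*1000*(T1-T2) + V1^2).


dT = 152.1940 K
2*cp*1000*dT = 327521.4880
V1^2 = 7840.7483
V2 = sqrt(335362.2363) = 579.1047 m/s

579.1047 m/s


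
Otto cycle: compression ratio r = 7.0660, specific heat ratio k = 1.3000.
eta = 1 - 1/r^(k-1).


r^(k-1) = 1.7978
eta = 1 - 1/1.7978 = 0.4438 = 44.3778%

44.3778%


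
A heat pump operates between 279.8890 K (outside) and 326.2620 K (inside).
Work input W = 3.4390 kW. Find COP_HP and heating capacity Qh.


COP = 326.2620 / 46.3730 = 7.0356
Qh = 7.0356 * 3.4390 = 24.1954 kW

COP = 7.0356, Qh = 24.1954 kW


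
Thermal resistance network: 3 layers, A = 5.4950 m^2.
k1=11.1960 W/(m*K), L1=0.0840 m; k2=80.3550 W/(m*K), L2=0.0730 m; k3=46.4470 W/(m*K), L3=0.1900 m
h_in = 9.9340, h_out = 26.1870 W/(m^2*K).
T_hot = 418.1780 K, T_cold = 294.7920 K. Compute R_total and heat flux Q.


R_conv_in = 1/(9.9340*5.4950) = 0.0183
R_1 = 0.0840/(11.1960*5.4950) = 0.0014
R_2 = 0.0730/(80.3550*5.4950) = 0.0002
R_3 = 0.1900/(46.4470*5.4950) = 0.0007
R_conv_out = 1/(26.1870*5.4950) = 0.0069
R_total = 0.0275 K/W
Q = 123.3860 / 0.0275 = 4479.6311 W

R_total = 0.0275 K/W, Q = 4479.6311 W


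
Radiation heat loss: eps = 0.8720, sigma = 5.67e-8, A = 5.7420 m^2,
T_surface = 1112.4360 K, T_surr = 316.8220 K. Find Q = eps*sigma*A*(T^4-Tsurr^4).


T^4 = 1.5314e+12
Tsurr^4 = 1.0075e+10
Q = 0.8720 * 5.67e-8 * 5.7420 * 1.5214e+12 = 431912.9234 W

431912.9234 W


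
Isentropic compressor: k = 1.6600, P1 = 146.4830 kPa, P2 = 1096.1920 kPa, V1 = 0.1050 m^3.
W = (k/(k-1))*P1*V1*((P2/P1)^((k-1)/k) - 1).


(k-1)/k = 0.3976
(P2/P1)^exp = 2.2260
W = 2.5152 * 146.4830 * 0.1050 * (2.2260 - 1) = 47.4293 kJ

47.4293 kJ


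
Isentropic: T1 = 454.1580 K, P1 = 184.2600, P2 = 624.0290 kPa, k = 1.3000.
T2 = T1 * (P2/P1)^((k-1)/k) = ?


(k-1)/k = 0.2308
(P2/P1)^exp = 1.3251
T2 = 454.1580 * 1.3251 = 601.8142 K

601.8142 K


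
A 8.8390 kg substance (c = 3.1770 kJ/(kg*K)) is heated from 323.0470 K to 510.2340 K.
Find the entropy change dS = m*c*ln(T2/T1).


T2/T1 = 1.5794
ln(T2/T1) = 0.4571
dS = 8.8390 * 3.1770 * 0.4571 = 12.8353 kJ/K

12.8353 kJ/K


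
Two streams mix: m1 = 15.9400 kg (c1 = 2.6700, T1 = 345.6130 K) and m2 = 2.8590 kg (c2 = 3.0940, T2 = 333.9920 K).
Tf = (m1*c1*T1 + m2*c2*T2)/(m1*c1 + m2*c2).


num = 17663.6286
den = 51.4055
Tf = 343.6133 K

343.6133 K


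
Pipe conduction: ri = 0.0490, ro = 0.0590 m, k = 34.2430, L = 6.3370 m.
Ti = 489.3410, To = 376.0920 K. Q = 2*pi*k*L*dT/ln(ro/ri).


dT = 113.2490 K
ln(ro/ri) = 0.1857
Q = 2*pi*34.2430*6.3370*113.2490 / 0.1857 = 831414.8105 W

831414.8105 W


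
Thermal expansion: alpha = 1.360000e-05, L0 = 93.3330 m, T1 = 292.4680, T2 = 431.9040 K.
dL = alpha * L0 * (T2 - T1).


dT = 139.4360 K
dL = 1.360000e-05 * 93.3330 * 139.4360 = 0.176990 m
L_final = 93.509990 m

dL = 0.176990 m


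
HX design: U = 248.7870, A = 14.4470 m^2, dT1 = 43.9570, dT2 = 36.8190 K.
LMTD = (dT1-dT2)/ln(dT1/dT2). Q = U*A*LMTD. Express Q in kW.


LMTD = 40.2827 K
Q = 248.7870 * 14.4470 * 40.2827 = 144784.9464 W = 144.7849 kW

144.7849 kW


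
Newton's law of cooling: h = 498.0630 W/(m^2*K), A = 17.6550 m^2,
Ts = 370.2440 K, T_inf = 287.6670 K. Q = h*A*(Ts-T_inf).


dT = 82.5770 K
Q = 498.0630 * 17.6550 * 82.5770 = 726124.5211 W

726124.5211 W


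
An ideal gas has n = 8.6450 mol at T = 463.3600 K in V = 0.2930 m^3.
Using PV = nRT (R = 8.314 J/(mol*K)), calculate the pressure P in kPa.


P = nRT/V = 8.6450 * 8.314 * 463.3600 / 0.2930
= 33303.7822 / 0.2930 = 113664.7857 Pa = 113.6648 kPa

113.6648 kPa


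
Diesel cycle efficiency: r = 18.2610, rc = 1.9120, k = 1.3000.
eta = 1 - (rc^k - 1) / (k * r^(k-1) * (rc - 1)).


r^(k-1) = 2.3903
rc^k = 2.3224
eta = 0.5334 = 53.3381%

53.3381%


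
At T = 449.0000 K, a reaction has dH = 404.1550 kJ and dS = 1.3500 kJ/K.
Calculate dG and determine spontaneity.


T*dS = 449.0000 * 1.3500 = 606.1500 kJ
dG = 404.1550 - 606.1500 = -201.9950 kJ (spontaneous)

dG = -201.9950 kJ, spontaneous


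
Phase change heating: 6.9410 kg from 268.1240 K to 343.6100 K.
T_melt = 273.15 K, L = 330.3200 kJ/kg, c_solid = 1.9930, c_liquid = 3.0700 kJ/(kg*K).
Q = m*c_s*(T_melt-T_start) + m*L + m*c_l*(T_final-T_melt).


Q1 (sensible, solid) = 6.9410 * 1.9930 * 5.0260 = 69.5267 kJ
Q2 (latent) = 6.9410 * 330.3200 = 2292.7511 kJ
Q3 (sensible, liquid) = 6.9410 * 3.0700 * 70.4600 = 1501.4230 kJ
Q_total = 3863.7008 kJ

3863.7008 kJ


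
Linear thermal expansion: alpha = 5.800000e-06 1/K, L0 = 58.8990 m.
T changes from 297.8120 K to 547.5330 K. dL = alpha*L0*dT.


dT = 249.7210 K
dL = 5.800000e-06 * 58.8990 * 249.7210 = 0.085308 m
L_final = 58.984308 m

dL = 0.085308 m


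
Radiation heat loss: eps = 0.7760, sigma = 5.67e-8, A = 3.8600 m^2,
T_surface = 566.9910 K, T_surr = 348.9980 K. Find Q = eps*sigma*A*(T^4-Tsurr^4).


T^4 = 1.0335e+11
Tsurr^4 = 1.4835e+10
Q = 0.7760 * 5.67e-8 * 3.8600 * 8.8513e+10 = 15032.8547 W

15032.8547 W


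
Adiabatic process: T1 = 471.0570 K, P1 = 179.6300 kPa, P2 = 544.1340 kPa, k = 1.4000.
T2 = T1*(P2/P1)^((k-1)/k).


(k-1)/k = 0.2857
(P2/P1)^exp = 1.3725
T2 = 471.0570 * 1.3725 = 646.5401 K

646.5401 K


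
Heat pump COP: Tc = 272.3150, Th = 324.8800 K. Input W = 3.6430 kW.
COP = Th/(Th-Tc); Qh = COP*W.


COP = 324.8800 / 52.5650 = 6.1805
Qh = 6.1805 * 3.6430 = 22.5157 kW

COP = 6.1805, Qh = 22.5157 kW


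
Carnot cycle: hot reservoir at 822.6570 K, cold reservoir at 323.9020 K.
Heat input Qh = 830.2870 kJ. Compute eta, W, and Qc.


eta = 1 - 323.9020/822.6570 = 0.6063
W = 0.6063 * 830.2870 = 503.3809 kJ
Qc = 830.2870 - 503.3809 = 326.9061 kJ

eta = 60.6273%, W = 503.3809 kJ, Qc = 326.9061 kJ


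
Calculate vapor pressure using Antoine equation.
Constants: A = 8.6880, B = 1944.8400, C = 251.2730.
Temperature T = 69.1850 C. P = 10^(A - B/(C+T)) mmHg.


C+T = 320.4580
B/(C+T) = 6.0689
log10(P) = 8.6880 - 6.0689 = 2.6191
P = 10^2.6191 = 415.9692 mmHg

415.9692 mmHg


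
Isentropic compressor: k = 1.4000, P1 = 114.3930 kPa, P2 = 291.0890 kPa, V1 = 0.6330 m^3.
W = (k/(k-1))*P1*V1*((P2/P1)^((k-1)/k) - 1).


(k-1)/k = 0.2857
(P2/P1)^exp = 1.3058
W = 3.5000 * 114.3930 * 0.6330 * (1.3058 - 1) = 77.5139 kJ

77.5139 kJ


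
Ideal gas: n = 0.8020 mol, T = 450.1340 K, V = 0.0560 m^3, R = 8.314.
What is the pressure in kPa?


P = nRT/V = 0.8020 * 8.314 * 450.1340 / 0.0560
= 3001.4161 / 0.0560 = 53596.7159 Pa = 53.5967 kPa

53.5967 kPa


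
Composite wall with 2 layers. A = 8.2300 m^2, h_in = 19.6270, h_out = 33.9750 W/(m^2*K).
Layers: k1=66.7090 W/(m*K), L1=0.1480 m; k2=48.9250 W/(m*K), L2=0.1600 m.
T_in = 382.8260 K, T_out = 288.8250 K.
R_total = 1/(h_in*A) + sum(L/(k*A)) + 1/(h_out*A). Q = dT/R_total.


R_conv_in = 1/(19.6270*8.2300) = 0.0062
R_1 = 0.1480/(66.7090*8.2300) = 0.0003
R_2 = 0.1600/(48.9250*8.2300) = 0.0004
R_conv_out = 1/(33.9750*8.2300) = 0.0036
R_total = 0.0104 K/W
Q = 94.0010 / 0.0104 = 9009.0302 W

R_total = 0.0104 K/W, Q = 9009.0302 W


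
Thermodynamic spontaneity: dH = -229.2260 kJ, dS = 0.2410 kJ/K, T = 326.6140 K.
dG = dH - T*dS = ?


T*dS = 326.6140 * 0.2410 = 78.7140 kJ
dG = -229.2260 - 78.7140 = -307.9400 kJ (spontaneous)

dG = -307.9400 kJ, spontaneous


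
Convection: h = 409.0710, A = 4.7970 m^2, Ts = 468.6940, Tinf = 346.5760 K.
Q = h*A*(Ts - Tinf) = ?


dT = 122.1180 K
Q = 409.0710 * 4.7970 * 122.1180 = 239633.8106 W

239633.8106 W


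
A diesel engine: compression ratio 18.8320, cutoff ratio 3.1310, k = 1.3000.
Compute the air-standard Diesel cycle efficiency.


r^(k-1) = 2.4125
rc^k = 4.4095
eta = 0.4899 = 48.9856%

48.9856%


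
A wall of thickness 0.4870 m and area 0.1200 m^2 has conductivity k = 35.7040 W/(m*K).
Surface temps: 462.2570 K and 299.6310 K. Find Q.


dT = 162.6260 K
Q = 35.7040 * 0.1200 * 162.6260 / 0.4870 = 1430.7348 W

1430.7348 W


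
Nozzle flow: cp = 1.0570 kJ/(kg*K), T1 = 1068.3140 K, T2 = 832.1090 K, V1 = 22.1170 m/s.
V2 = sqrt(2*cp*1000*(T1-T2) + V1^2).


dT = 236.2050 K
2*cp*1000*dT = 499337.3700
V1^2 = 489.1617
V2 = sqrt(499826.5317) = 706.9841 m/s

706.9841 m/s


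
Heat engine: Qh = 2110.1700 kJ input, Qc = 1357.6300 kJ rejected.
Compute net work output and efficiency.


W = 2110.1700 - 1357.6300 = 752.5400 kJ
eta = 752.5400 / 2110.1700 = 0.3566 = 35.6625%

W = 752.5400 kJ, eta = 35.6625%


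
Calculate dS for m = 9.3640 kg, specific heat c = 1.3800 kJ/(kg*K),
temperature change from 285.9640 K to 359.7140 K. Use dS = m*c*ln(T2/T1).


T2/T1 = 1.2579
ln(T2/T1) = 0.2294
dS = 9.3640 * 1.3800 * 0.2294 = 2.9649 kJ/K

2.9649 kJ/K


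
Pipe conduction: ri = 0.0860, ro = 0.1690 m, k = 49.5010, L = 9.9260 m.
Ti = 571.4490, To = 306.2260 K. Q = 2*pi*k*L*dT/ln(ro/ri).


dT = 265.2230 K
ln(ro/ri) = 0.6756
Q = 2*pi*49.5010*9.9260*265.2230 / 0.6756 = 1212050.9729 W

1212050.9729 W


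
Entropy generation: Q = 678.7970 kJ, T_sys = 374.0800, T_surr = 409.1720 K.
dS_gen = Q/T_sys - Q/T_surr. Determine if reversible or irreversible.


dS_sys = 678.7970/374.0800 = 1.8146 kJ/K
dS_surr = -678.7970/409.1720 = -1.6590 kJ/K
dS_gen = 1.8146 - 1.6590 = 0.1556 kJ/K (irreversible)

dS_gen = 0.1556 kJ/K, irreversible


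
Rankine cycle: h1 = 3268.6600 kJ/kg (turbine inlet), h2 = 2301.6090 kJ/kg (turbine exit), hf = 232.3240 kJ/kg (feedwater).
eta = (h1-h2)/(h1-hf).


W = 967.0510 kJ/kg
Q_in = 3036.3360 kJ/kg
eta = 0.3185 = 31.8493%

eta = 31.8493%


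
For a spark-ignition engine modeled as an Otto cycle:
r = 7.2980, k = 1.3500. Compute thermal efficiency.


r^(k-1) = 2.0050
eta = 1 - 1/2.0050 = 0.5013 = 50.1255%

50.1255%


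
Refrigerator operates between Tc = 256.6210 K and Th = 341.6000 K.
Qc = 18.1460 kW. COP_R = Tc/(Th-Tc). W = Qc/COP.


COP = 256.6210 / 84.9790 = 3.0198
W = 18.1460 / 3.0198 = 6.0090 kW

COP = 3.0198, W = 6.0090 kW


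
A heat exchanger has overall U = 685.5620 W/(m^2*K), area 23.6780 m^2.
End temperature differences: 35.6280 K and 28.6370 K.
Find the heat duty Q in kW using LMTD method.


LMTD = 32.0053 K
Q = 685.5620 * 23.6780 * 32.0053 = 519534.3668 W = 519.5344 kW

519.5344 kW


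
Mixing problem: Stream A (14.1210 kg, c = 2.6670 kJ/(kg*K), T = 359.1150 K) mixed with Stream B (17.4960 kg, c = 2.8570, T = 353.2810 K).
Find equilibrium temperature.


num = 31183.6543
den = 87.6468
Tf = 355.7878 K

355.7878 K


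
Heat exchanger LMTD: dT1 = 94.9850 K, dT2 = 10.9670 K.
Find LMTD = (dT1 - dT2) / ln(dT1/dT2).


dT1/dT2 = 8.6610
ln(dT1/dT2) = 2.1588
LMTD = 84.0180 / 2.1588 = 38.9183 K

38.9183 K


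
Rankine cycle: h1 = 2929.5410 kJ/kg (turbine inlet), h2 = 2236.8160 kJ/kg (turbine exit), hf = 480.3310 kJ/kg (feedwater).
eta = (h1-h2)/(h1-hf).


W = 692.7250 kJ/kg
Q_in = 2449.2100 kJ/kg
eta = 0.2828 = 28.2836%

eta = 28.2836%


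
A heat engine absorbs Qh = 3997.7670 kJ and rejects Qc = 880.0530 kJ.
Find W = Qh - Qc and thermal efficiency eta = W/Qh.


W = 3997.7670 - 880.0530 = 3117.7140 kJ
eta = 3117.7140 / 3997.7670 = 0.7799 = 77.9864%

W = 3117.7140 kJ, eta = 77.9864%


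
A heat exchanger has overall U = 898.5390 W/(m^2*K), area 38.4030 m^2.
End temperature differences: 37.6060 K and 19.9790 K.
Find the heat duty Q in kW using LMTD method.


LMTD = 27.8696 K
Q = 898.5390 * 38.4030 * 27.8696 = 961684.0072 W = 961.6840 kW

961.6840 kW


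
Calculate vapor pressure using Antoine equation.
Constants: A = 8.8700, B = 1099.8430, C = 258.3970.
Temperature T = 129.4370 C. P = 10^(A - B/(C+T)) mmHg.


C+T = 387.8340
B/(C+T) = 2.8359
log10(P) = 8.8700 - 2.8359 = 6.0341
P = 10^6.0341 = 1081782.1533 mmHg

1081782.1533 mmHg


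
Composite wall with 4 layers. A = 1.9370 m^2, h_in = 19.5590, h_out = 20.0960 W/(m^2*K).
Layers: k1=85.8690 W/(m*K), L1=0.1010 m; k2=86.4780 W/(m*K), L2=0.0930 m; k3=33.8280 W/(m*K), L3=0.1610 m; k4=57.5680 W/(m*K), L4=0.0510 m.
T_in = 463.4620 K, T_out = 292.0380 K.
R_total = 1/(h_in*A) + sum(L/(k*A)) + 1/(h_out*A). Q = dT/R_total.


R_conv_in = 1/(19.5590*1.9370) = 0.0264
R_1 = 0.1010/(85.8690*1.9370) = 0.0006
R_2 = 0.0930/(86.4780*1.9370) = 0.0006
R_3 = 0.1610/(33.8280*1.9370) = 0.0025
R_4 = 0.0510/(57.5680*1.9370) = 0.0005
R_conv_out = 1/(20.0960*1.9370) = 0.0257
R_total = 0.0562 K/W
Q = 171.4240 / 0.0562 = 3052.3236 W

R_total = 0.0562 K/W, Q = 3052.3236 W


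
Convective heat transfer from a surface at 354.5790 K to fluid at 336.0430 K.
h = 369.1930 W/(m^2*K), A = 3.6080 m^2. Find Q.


dT = 18.5360 K
Q = 369.1930 * 3.6080 * 18.5360 = 24690.8481 W

24690.8481 W


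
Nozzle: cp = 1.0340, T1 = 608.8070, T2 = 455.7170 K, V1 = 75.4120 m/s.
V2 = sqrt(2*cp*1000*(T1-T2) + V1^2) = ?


dT = 153.0900 K
2*cp*1000*dT = 316590.1200
V1^2 = 5686.9697
V2 = sqrt(322277.0897) = 567.6945 m/s

567.6945 m/s


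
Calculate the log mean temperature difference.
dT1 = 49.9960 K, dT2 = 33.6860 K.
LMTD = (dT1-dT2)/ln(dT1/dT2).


dT1/dT2 = 1.4842
ln(dT1/dT2) = 0.3949
LMTD = 16.3100 / 0.3949 = 41.3057 K

41.3057 K


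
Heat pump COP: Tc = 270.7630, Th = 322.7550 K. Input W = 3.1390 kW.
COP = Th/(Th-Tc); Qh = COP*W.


COP = 322.7550 / 51.9920 = 6.2078
Qh = 6.2078 * 3.1390 = 19.4862 kW

COP = 6.2078, Qh = 19.4862 kW


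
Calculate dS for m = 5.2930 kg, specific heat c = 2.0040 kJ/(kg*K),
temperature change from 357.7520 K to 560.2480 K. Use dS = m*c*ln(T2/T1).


T2/T1 = 1.5660
ln(T2/T1) = 0.4485
dS = 5.2930 * 2.0040 * 0.4485 = 4.7577 kJ/K

4.7577 kJ/K


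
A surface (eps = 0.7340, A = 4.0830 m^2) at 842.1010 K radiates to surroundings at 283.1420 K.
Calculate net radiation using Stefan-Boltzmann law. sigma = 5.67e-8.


T^4 = 5.0287e+11
Tsurr^4 = 6.4271e+09
Q = 0.7340 * 5.67e-8 * 4.0830 * 4.9644e+11 = 84358.4892 W

84358.4892 W


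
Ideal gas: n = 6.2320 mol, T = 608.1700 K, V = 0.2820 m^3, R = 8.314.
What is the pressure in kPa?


P = nRT/V = 6.2320 * 8.314 * 608.1700 / 0.2820
= 31511.0198 / 0.2820 = 111741.2049 Pa = 111.7412 kPa

111.7412 kPa


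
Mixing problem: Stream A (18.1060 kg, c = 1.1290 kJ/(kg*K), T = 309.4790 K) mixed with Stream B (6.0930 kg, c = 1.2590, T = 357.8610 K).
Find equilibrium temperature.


num = 9071.4517
den = 28.1128
Tf = 322.6809 K

322.6809 K


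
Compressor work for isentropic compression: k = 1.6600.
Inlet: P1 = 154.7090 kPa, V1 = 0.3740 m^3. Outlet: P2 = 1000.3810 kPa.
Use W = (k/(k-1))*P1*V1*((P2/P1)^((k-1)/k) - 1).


(k-1)/k = 0.3976
(P2/P1)^exp = 2.1004
W = 2.5152 * 154.7090 * 0.3740 * (2.1004 - 1) = 160.1440 kJ

160.1440 kJ


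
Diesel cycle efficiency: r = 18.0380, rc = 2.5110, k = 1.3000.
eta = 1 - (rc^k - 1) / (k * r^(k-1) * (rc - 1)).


r^(k-1) = 2.3815
rc^k = 3.3098
eta = 0.5062 = 50.6248%

50.6248%


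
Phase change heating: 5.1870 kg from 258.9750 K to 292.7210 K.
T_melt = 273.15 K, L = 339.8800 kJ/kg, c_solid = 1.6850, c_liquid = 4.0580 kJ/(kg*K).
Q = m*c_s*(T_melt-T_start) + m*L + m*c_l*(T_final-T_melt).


Q1 (sensible, solid) = 5.1870 * 1.6850 * 14.1750 = 123.8908 kJ
Q2 (latent) = 5.1870 * 339.8800 = 1762.9576 kJ
Q3 (sensible, liquid) = 5.1870 * 4.0580 * 19.5710 = 411.9470 kJ
Q_total = 2298.7954 kJ

2298.7954 kJ


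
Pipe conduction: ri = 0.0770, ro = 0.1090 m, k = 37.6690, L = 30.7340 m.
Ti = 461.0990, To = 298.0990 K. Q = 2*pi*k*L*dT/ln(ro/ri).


dT = 163.0000 K
ln(ro/ri) = 0.3475
Q = 2*pi*37.6690*30.7340*163.0000 / 0.3475 = 3411636.7150 W

3411636.7150 W


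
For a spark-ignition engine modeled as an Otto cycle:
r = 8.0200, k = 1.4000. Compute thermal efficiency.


r^(k-1) = 2.2997
eta = 1 - 1/2.2997 = 0.5652 = 56.5159%

56.5159%


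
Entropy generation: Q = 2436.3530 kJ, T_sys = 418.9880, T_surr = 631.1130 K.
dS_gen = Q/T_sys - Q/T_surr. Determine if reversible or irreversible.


dS_sys = 2436.3530/418.9880 = 5.8149 kJ/K
dS_surr = -2436.3530/631.1130 = -3.8604 kJ/K
dS_gen = 5.8149 - 3.8604 = 1.9544 kJ/K (irreversible)

dS_gen = 1.9544 kJ/K, irreversible


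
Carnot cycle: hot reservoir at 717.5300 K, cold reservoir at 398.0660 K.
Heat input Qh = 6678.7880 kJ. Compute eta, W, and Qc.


eta = 1 - 398.0660/717.5300 = 0.4452
W = 0.4452 * 6678.7880 = 2973.5793 kJ
Qc = 6678.7880 - 2973.5793 = 3705.2087 kJ

eta = 44.5227%, W = 2973.5793 kJ, Qc = 3705.2087 kJ


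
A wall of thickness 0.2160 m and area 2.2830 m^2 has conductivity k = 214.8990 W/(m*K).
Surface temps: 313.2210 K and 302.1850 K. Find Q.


dT = 11.0360 K
Q = 214.8990 * 2.2830 * 11.0360 / 0.2160 = 25066.7625 W

25066.7625 W


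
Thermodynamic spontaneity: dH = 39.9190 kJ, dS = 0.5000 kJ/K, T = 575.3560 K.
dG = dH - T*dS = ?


T*dS = 575.3560 * 0.5000 = 287.6780 kJ
dG = 39.9190 - 287.6780 = -247.7590 kJ (spontaneous)

dG = -247.7590 kJ, spontaneous


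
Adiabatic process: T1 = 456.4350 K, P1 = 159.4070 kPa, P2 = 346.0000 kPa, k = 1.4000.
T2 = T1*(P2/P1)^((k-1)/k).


(k-1)/k = 0.2857
(P2/P1)^exp = 1.2479
T2 = 456.4350 * 1.2479 = 569.5626 K

569.5626 K


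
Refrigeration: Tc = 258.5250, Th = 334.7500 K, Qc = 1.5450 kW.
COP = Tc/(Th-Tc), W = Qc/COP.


COP = 258.5250 / 76.2250 = 3.3916
W = 1.5450 / 3.3916 = 0.4555 kW

COP = 3.3916, W = 0.4555 kW


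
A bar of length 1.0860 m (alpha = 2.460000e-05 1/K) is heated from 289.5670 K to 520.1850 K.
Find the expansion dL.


dT = 230.6180 K
dL = 2.460000e-05 * 1.0860 * 230.6180 = 0.006161 m
L_final = 1.092161 m

dL = 0.006161 m


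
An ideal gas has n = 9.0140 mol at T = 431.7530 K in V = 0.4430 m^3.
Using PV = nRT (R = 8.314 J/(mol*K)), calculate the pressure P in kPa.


P = nRT/V = 9.0140 * 8.314 * 431.7530 / 0.4430
= 32356.6043 / 0.4430 = 73039.7388 Pa = 73.0397 kPa

73.0397 kPa


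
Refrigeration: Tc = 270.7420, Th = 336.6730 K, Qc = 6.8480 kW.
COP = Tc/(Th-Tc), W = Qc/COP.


COP = 270.7420 / 65.9310 = 4.1064
W = 6.8480 / 4.1064 = 1.6676 kW

COP = 4.1064, W = 1.6676 kW


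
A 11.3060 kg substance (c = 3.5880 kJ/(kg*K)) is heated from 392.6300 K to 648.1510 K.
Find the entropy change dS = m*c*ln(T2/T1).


T2/T1 = 1.6508
ln(T2/T1) = 0.5013
dS = 11.3060 * 3.5880 * 0.5013 = 20.3339 kJ/K

20.3339 kJ/K


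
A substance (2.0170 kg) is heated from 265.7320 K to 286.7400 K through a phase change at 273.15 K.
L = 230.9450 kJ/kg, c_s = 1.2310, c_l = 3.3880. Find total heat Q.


Q1 (sensible, solid) = 2.0170 * 1.2310 * 7.4180 = 18.4184 kJ
Q2 (latent) = 2.0170 * 230.9450 = 465.8161 kJ
Q3 (sensible, liquid) = 2.0170 * 3.3880 * 13.5900 = 92.8686 kJ
Q_total = 577.1030 kJ

577.1030 kJ


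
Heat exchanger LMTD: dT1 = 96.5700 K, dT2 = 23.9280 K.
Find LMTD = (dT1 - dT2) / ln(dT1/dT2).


dT1/dT2 = 4.0359
ln(dT1/dT2) = 1.3952
LMTD = 72.6420 / 1.3952 = 52.0650 K

52.0650 K


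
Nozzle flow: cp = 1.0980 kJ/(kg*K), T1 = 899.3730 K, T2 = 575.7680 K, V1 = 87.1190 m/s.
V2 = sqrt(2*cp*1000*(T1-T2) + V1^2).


dT = 323.6050 K
2*cp*1000*dT = 710636.5800
V1^2 = 7589.7202
V2 = sqrt(718226.3002) = 847.4823 m/s

847.4823 m/s


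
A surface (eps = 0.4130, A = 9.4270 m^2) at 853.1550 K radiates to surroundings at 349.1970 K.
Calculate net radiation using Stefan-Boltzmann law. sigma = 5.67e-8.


T^4 = 5.2980e+11
Tsurr^4 = 1.4869e+10
Q = 0.4130 * 5.67e-8 * 9.4270 * 5.1493e+11 = 113672.5101 W

113672.5101 W


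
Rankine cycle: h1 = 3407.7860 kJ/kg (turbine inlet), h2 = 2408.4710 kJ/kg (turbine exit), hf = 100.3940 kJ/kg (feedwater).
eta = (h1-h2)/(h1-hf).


W = 999.3150 kJ/kg
Q_in = 3307.3920 kJ/kg
eta = 0.3021 = 30.2146%

eta = 30.2146%


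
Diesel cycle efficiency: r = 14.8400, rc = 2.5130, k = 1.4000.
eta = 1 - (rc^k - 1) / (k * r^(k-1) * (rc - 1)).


r^(k-1) = 2.9415
rc^k = 3.6330
eta = 0.5774 = 57.7413%

57.7413%


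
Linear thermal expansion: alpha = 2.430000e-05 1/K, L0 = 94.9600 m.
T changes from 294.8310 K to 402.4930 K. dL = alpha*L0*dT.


dT = 107.6620 K
dL = 2.430000e-05 * 94.9600 * 107.6620 = 0.248433 m
L_final = 95.208433 m

dL = 0.248433 m


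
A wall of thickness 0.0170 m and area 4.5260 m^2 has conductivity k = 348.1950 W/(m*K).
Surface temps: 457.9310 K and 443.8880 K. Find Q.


dT = 14.0430 K
Q = 348.1950 * 4.5260 * 14.0430 / 0.0170 = 1301811.3526 W

1301811.3526 W


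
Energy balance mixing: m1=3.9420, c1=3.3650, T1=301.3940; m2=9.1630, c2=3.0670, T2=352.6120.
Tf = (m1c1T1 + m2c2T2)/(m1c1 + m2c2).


num = 13907.3674
den = 41.3678
Tf = 336.1886 K

336.1886 K


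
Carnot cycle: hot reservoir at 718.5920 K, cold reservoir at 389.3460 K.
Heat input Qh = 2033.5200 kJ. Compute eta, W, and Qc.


eta = 1 - 389.3460/718.5920 = 0.4582
W = 0.4582 * 2033.5200 = 931.7225 kJ
Qc = 2033.5200 - 931.7225 = 1101.7975 kJ

eta = 45.8182%, W = 931.7225 kJ, Qc = 1101.7975 kJ


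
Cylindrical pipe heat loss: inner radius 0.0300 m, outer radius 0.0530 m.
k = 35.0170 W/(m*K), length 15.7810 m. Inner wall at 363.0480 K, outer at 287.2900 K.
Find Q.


dT = 75.7580 K
ln(ro/ri) = 0.5691
Q = 2*pi*35.0170*15.7810*75.7580 / 0.5691 = 462207.9515 W

462207.9515 W


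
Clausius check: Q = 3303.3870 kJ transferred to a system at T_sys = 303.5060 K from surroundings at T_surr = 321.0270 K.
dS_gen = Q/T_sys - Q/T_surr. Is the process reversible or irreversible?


dS_sys = 3303.3870/303.5060 = 10.8841 kJ/K
dS_surr = -3303.3870/321.0270 = -10.2901 kJ/K
dS_gen = 10.8841 - 10.2901 = 0.5940 kJ/K (irreversible)

dS_gen = 0.5940 kJ/K, irreversible


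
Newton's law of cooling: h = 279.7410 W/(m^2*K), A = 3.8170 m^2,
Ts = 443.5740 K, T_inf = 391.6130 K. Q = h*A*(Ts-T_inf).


dT = 51.9610 K
Q = 279.7410 * 3.8170 * 51.9610 = 55482.4696 W

55482.4696 W


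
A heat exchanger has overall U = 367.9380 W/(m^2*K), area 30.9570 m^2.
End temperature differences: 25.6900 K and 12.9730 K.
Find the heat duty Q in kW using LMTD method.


LMTD = 18.6130 K
Q = 367.9380 * 30.9570 * 18.6130 = 212007.0376 W = 212.0070 kW

212.0070 kW


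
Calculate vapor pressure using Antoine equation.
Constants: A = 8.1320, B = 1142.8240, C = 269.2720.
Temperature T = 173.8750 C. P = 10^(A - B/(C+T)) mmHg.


C+T = 443.1470
B/(C+T) = 2.5789
log10(P) = 8.1320 - 2.5789 = 5.5531
P = 10^5.5531 = 357369.5930 mmHg

357369.5930 mmHg


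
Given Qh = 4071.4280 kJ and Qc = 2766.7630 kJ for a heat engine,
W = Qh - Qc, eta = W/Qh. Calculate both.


W = 4071.4280 - 2766.7630 = 1304.6650 kJ
eta = 1304.6650 / 4071.4280 = 0.3204 = 32.0444%

W = 1304.6650 kJ, eta = 32.0444%
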